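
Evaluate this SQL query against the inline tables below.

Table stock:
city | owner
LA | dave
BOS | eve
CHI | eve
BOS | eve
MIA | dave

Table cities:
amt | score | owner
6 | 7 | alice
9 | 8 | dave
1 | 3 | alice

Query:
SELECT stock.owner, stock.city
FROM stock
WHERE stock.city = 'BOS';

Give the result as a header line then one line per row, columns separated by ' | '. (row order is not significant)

After WHERE (2 rows):
stock.city | stock.owner
BOS | eve
BOS | eve
After SELECT (2 rows):
stock.owner | stock.city
eve | BOS
eve | BOS

== RESULT ==
stock.owner | stock.city
eve | BOS
eve | BOS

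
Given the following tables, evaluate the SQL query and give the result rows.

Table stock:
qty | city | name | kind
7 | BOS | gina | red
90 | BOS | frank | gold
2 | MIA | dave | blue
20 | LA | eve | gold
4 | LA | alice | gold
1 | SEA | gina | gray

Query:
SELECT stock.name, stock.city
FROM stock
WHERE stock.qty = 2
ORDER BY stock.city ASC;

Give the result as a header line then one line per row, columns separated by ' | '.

After WHERE (1 rows):
stock.qty | stock.city | stock.name | stock.kind
2 | MIA | dave | blue
After SELECT (1 rows):
stock.name | stock.city
dave | MIA
After ORDER BY (1 rows):
stock.name | stock.city
dave | MIA

== RESULT ==
stock.name | stock.city
dave | MIA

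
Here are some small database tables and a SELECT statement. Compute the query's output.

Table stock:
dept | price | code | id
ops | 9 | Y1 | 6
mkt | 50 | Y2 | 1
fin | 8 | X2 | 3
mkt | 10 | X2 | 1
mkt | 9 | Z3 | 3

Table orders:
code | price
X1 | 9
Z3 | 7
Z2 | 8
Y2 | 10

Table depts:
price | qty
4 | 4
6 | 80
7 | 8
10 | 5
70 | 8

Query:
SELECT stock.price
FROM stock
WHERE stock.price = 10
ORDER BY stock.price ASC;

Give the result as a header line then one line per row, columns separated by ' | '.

After WHERE (1 rows):
stock.dept | stock.price | stock.code | stock.id
mkt | 10 | X2 | 1
After SELECT (1 rows):
stock.price
10
After ORDER BY (1 rows):
stock.price
10

== RESULT ==
stock.price
10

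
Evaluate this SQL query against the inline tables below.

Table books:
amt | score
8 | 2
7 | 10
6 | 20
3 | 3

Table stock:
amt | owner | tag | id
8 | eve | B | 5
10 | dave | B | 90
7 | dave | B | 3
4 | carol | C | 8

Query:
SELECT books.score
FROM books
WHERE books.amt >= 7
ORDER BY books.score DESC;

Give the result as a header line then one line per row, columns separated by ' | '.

== RESULT ==
books.score
10
2

Derivation:
After WHERE (2 rows):
books.amt | books.score
8 | 2
7 | 10
After SELECT (2 rows):
books.score
2
10
After ORDER BY (2 rows):
books.score
10
2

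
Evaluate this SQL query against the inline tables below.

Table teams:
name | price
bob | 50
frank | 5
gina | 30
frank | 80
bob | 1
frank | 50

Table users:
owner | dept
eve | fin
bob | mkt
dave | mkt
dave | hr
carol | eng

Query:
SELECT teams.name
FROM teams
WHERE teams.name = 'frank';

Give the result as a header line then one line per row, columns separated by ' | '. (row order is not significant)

After WHERE (3 rows):
teams.name | teams.price
frank | 5
frank | 80
frank | 50
After SELECT (3 rows):
teams.name
frank
frank
frank

== RESULT ==
teams.name
frank
frank
frank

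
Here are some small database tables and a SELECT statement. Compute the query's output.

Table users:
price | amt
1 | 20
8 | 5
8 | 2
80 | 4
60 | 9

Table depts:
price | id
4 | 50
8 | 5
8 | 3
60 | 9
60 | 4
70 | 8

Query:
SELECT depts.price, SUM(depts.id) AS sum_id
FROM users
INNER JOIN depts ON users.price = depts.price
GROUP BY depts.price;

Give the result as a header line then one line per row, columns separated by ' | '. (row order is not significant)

After JOIN depts (6 rows):
users.price | users.amt | depts.price | depts.id
8 | 5 | 8 | 5
8 | 5 | 8 | 3
8 | 2 | 8 | 5
8 | 2 | 8 | 3
60 | 9 | 60 | 9
60 | 9 | 60 | 4
After GROUP BY (2 rows):
depts.price | sum_id
8 | 16
60 | 13

== RESULT ==
depts.price | sum_id
8 | 16
60 | 13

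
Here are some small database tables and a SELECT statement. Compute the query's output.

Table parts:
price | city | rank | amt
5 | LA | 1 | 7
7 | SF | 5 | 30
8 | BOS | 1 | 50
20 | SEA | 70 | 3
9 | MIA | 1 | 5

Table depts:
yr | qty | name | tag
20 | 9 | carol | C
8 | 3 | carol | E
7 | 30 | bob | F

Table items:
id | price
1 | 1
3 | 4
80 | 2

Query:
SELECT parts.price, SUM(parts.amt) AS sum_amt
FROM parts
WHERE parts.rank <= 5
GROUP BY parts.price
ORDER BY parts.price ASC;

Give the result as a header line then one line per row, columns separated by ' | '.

After WHERE (4 rows):
parts.price | parts.city | parts.rank | parts.amt
5 | LA | 1 | 7
7 | SF | 5 | 30
8 | BOS | 1 | 50
9 | MIA | 1 | 5
After GROUP BY (4 rows):
parts.price | sum_amt
5 | 7
7 | 30
8 | 50
9 | 5
After ORDER BY (4 rows):
parts.price | sum_amt
5 | 7
7 | 30
8 | 50
9 | 5

== RESULT ==
parts.price | sum_amt
5 | 7
7 | 30
8 | 50
9 | 5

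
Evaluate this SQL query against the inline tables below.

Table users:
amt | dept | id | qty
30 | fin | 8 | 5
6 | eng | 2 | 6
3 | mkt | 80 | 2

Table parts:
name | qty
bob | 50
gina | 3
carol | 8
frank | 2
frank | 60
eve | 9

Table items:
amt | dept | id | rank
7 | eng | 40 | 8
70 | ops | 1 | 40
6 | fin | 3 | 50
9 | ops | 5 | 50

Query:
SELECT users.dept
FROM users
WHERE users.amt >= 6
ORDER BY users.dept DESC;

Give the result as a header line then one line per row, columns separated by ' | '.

== RESULT ==
users.dept
fin
eng

Derivation:
After WHERE (2 rows):
users.amt | users.dept | users.id | users.qty
30 | fin | 8 | 5
6 | eng | 2 | 6
After SELECT (2 rows):
users.dept
fin
eng
After ORDER BY (2 rows):
users.dept
fin
eng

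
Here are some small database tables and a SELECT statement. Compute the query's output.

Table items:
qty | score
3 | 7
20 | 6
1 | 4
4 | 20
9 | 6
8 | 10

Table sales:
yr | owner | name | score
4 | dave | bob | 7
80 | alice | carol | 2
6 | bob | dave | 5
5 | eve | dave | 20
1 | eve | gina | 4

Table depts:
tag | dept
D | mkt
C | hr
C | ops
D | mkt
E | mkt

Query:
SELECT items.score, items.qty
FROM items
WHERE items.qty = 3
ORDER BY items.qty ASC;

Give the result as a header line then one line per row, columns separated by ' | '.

== RESULT ==
items.score | items.qty
7 | 3

Derivation:
After WHERE (1 rows):
items.qty | items.score
3 | 7
After SELECT (1 rows):
items.score | items.qty
7 | 3
After ORDER BY (1 rows):
items.score | items.qty
7 | 3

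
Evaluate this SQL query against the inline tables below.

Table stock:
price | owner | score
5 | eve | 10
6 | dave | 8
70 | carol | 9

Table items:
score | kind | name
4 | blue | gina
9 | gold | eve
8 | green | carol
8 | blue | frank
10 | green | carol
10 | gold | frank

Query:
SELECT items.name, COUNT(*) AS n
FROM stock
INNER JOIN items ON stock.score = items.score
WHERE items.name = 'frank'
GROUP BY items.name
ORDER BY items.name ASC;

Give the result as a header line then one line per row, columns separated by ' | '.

After JOIN items (5 rows):
stock.price | stock.owner | stock.score | items.score | items.kind | items.name
5 | eve | 10 | 10 | green | carol
5 | eve | 10 | 10 | gold | frank
6 | dave | 8 | 8 | green | carol
6 | dave | 8 | 8 | blue | frank
70 | carol | 9 | 9 | gold | eve
After WHERE (2 rows):
stock.price | stock.owner | stock.score | items.score | items.kind | items.name
5 | eve | 10 | 10 | gold | frank
6 | dave | 8 | 8 | blue | frank
After GROUP BY (1 rows):
items.name | n
frank | 2
After ORDER BY (1 rows):
items.name | n
frank | 2

== RESULT ==
items.name | n
frank | 2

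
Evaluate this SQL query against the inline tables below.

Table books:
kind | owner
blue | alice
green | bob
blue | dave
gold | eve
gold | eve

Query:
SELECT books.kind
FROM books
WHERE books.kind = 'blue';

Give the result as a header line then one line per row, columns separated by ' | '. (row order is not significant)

After WHERE (2 rows):
books.kind | books.owner
blue | alice
blue | dave
After SELECT (2 rows):
books.kind
blue
blue

== RESULT ==
books.kind
blue
blue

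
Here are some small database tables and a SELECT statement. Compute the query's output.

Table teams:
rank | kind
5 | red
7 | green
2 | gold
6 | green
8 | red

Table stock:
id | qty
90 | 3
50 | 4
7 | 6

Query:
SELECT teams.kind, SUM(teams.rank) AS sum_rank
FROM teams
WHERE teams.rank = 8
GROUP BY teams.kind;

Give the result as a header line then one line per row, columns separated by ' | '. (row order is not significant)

After WHERE (1 rows):
teams.rank | teams.kind
8 | red
After GROUP BY (1 rows):
teams.kind | sum_rank
red | 8

== RESULT ==
teams.kind | sum_rank
red | 8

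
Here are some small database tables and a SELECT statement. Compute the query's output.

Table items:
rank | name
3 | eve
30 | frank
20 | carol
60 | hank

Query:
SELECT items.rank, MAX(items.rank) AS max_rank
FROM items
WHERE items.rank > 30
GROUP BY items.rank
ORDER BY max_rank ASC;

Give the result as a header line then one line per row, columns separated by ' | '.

== RESULT ==
items.rank | max_rank
60 | 60

Derivation:
After WHERE (1 rows):
items.rank | items.name
60 | hank
After GROUP BY (1 rows):
items.rank | max_rank
60 | 60
After ORDER BY (1 rows):
items.rank | max_rank
60 | 60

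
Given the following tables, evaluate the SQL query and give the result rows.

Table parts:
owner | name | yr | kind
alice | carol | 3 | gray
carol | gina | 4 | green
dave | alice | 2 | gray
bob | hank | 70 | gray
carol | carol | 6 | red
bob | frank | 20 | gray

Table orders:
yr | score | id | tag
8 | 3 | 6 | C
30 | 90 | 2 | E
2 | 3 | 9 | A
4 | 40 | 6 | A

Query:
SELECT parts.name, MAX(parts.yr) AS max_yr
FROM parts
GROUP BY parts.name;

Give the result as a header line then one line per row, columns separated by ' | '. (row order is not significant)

After GROUP BY (5 rows):
parts.name | max_yr
carol | 6
gina | 4
alice | 2
hank | 70
frank | 20

== RESULT ==
parts.name | max_yr
carol | 6
gina | 4
alice | 2
hank | 70
frank | 20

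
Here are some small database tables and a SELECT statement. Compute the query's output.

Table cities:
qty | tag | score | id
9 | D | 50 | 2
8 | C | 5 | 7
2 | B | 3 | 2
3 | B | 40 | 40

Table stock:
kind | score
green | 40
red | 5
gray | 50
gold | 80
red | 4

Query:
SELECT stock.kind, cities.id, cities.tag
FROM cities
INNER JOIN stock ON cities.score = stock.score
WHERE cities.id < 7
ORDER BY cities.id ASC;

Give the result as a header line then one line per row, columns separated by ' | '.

After JOIN stock (3 rows):
cities.qty | cities.tag | cities.score | cities.id | stock.kind | stock.score
9 | D | 50 | 2 | gray | 50
8 | C | 5 | 7 | red | 5
3 | B | 40 | 40 | green | 40
After WHERE (1 rows):
cities.qty | cities.tag | cities.score | cities.id | stock.kind | stock.score
9 | D | 50 | 2 | gray | 50
After SELECT (1 rows):
stock.kind | cities.id | cities.tag
gray | 2 | D
After ORDER BY (1 rows):
stock.kind | cities.id | cities.tag
gray | 2 | D

== RESULT ==
stock.kind | cities.id | cities.tag
gray | 2 | D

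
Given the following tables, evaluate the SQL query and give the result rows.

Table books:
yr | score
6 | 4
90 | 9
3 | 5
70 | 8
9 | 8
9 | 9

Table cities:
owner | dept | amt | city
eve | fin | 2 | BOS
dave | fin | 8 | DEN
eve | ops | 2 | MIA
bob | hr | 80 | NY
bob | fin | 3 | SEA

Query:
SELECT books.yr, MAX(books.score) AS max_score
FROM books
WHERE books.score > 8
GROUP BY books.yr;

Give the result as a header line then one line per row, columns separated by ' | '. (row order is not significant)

After WHERE (2 rows):
books.yr | books.score
90 | 9
9 | 9
After GROUP BY (2 rows):
books.yr | max_score
90 | 9
9 | 9

== RESULT ==
books.yr | max_score
90 | 9
9 | 9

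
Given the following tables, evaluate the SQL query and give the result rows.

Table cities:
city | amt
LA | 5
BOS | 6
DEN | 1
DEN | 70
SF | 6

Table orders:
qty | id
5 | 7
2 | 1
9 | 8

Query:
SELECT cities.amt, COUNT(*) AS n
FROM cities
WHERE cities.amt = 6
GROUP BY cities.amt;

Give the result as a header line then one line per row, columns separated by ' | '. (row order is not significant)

After WHERE (2 rows):
cities.city | cities.amt
BOS | 6
SF | 6
After GROUP BY (1 rows):
cities.amt | n
6 | 2

== RESULT ==
cities.amt | n
6 | 2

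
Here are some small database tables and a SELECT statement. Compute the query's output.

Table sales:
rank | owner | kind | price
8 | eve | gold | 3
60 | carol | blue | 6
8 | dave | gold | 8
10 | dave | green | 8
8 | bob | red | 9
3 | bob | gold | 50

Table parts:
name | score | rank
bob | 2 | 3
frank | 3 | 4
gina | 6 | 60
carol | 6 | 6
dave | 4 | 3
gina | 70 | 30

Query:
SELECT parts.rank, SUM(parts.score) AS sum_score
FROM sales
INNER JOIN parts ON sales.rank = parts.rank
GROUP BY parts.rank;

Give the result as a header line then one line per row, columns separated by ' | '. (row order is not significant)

After JOIN parts (3 rows):
sales.rank | sales.owner | sales.kind | sales.price | parts.name | parts.score | parts.rank
60 | carol | blue | 6 | gina | 6 | 60
3 | bob | gold | 50 | bob | 2 | 3
3 | bob | gold | 50 | dave | 4 | 3
After GROUP BY (2 rows):
parts.rank | sum_score
60 | 6
3 | 6

== RESULT ==
parts.rank | sum_score
60 | 6
3 | 6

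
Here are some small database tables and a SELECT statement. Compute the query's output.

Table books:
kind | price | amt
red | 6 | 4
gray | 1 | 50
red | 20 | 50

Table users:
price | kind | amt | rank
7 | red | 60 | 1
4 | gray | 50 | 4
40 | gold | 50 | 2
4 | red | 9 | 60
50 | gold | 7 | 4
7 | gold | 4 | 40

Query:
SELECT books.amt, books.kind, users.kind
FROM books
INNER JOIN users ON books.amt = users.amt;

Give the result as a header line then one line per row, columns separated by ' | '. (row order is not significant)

After JOIN users (5 rows):
books.kind | books.price | books.amt | users.price | users.kind | users.amt | users.rank
red | 6 | 4 | 7 | gold | 4 | 40
gray | 1 | 50 | 4 | gray | 50 | 4
gray | 1 | 50 | 40 | gold | 50 | 2
red | 20 | 50 | 4 | gray | 50 | 4
red | 20 | 50 | 40 | gold | 50 | 2
After SELECT (5 rows):
books.amt | books.kind | users.kind
4 | red | gold
50 | gray | gray
50 | gray | gold
50 | red | gray
50 | red | gold

== RESULT ==
books.amt | books.kind | users.kind
4 | red | gold
50 | gray | gray
50 | gray | gold
50 | red | gray
50 | red | gold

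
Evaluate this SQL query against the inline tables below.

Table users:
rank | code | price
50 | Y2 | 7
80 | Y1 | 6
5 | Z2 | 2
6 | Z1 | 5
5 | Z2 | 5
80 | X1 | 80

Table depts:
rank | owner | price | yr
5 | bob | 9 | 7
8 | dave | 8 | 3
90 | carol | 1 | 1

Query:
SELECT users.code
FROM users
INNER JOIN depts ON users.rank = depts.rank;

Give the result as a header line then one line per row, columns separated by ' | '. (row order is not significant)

== RESULT ==
users.code
Z2
Z2

Derivation:
After JOIN depts (2 rows):
users.rank | users.code | users.price | depts.rank | depts.owner | depts.price | depts.yr
5 | Z2 | 2 | 5 | bob | 9 | 7
5 | Z2 | 5 | 5 | bob | 9 | 7
After SELECT (2 rows):
users.code
Z2
Z2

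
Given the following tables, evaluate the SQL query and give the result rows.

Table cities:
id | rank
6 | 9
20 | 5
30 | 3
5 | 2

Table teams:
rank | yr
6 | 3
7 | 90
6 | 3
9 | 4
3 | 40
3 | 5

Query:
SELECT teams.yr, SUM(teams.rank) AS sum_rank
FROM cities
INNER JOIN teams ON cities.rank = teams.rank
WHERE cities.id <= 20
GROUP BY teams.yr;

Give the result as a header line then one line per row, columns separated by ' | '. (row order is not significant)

== RESULT ==
teams.yr | sum_rank
4 | 9

Derivation:
After JOIN teams (3 rows):
cities.id | cities.rank | teams.rank | teams.yr
6 | 9 | 9 | 4
30 | 3 | 3 | 40
30 | 3 | 3 | 5
After WHERE (1 rows):
cities.id | cities.rank | teams.rank | teams.yr
6 | 9 | 9 | 4
After GROUP BY (1 rows):
teams.yr | sum_rank
4 | 9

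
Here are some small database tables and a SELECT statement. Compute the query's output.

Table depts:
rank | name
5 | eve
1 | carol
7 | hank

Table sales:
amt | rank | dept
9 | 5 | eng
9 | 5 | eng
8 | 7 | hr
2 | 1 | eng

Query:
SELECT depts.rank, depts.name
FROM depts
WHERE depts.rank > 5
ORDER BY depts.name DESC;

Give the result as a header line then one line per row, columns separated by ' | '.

After WHERE (1 rows):
depts.rank | depts.name
7 | hank
After SELECT (1 rows):
depts.rank | depts.name
7 | hank
After ORDER BY (1 rows):
depts.rank | depts.name
7 | hank

== RESULT ==
depts.rank | depts.name
7 | hank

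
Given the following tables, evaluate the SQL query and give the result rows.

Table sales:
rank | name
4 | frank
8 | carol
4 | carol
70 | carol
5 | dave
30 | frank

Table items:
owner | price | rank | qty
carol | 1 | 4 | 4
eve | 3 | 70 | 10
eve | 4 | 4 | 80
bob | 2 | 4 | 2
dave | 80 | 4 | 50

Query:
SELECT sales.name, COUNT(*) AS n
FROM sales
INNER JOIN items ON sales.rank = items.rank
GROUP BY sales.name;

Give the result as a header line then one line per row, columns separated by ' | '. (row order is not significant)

After JOIN items (9 rows):
sales.rank | sales.name | items.owner | items.price | items.rank | items.qty
4 | frank | carol | 1 | 4 | 4
4 | frank | eve | 4 | 4 | 80
4 | frank | bob | 2 | 4 | 2
4 | frank | dave | 80 | 4 | 50
4 | carol | carol | 1 | 4 | 4
4 | carol | eve | 4 | 4 | 80
4 | carol | bob | 2 | 4 | 2
4 | carol | dave | 80 | 4 | 50
70 | carol | eve | 3 | 70 | 10
After GROUP BY (2 rows):
sales.name | n
frank | 4
carol | 5

== RESULT ==
sales.name | n
frank | 4
carol | 5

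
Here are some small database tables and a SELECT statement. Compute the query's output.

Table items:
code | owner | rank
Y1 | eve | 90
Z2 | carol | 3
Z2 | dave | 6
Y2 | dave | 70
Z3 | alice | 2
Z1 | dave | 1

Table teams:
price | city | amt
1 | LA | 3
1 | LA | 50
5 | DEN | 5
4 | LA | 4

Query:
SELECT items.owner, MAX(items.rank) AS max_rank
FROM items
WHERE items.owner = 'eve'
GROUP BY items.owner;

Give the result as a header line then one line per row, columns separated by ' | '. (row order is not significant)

After WHERE (1 rows):
items.code | items.owner | items.rank
Y1 | eve | 90
After GROUP BY (1 rows):
items.owner | max_rank
eve | 90

== RESULT ==
items.owner | max_rank
eve | 90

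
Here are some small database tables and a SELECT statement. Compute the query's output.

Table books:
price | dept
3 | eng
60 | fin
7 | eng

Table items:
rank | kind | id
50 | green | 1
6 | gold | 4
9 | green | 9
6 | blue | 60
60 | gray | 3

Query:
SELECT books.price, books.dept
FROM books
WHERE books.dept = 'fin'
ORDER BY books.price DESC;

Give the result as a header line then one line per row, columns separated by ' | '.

After WHERE (1 rows):
books.price | books.dept
60 | fin
After SELECT (1 rows):
books.price | books.dept
60 | fin
After ORDER BY (1 rows):
books.price | books.dept
60 | fin

== RESULT ==
books.price | books.dept
60 | fin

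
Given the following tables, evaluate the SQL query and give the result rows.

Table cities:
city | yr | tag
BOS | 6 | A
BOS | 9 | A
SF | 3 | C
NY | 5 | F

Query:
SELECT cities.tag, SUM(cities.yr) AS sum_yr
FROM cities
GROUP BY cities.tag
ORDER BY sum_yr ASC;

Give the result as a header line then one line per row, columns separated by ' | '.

After GROUP BY (3 rows):
cities.tag | sum_yr
A | 15
C | 3
F | 5
After ORDER BY (3 rows):
cities.tag | sum_yr
C | 3
F | 5
A | 15

== RESULT ==
cities.tag | sum_yr
C | 3
F | 5
A | 15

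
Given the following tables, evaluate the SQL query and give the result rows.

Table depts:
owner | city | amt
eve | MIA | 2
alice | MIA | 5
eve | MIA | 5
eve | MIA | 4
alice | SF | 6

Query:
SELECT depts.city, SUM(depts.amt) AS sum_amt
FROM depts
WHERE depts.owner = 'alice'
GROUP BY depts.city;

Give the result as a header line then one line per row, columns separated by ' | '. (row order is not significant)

After WHERE (2 rows):
depts.owner | depts.city | depts.amt
alice | MIA | 5
alice | SF | 6
After GROUP BY (2 rows):
depts.city | sum_amt
MIA | 5
SF | 6

== RESULT ==
depts.city | sum_amt
MIA | 5
SF | 6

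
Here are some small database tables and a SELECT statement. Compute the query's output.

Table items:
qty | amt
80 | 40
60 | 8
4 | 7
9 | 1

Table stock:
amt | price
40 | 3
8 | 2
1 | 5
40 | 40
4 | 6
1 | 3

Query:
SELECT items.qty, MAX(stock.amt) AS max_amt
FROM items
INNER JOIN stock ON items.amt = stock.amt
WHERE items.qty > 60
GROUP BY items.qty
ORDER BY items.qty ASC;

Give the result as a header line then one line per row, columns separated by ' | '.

After JOIN stock (5 rows):
items.qty | items.amt | stock.amt | stock.price
80 | 40 | 40 | 3
80 | 40 | 40 | 40
60 | 8 | 8 | 2
9 | 1 | 1 | 5
9 | 1 | 1 | 3
After WHERE (2 rows):
items.qty | items.amt | stock.amt | stock.price
80 | 40 | 40 | 3
80 | 40 | 40 | 40
After GROUP BY (1 rows):
items.qty | max_amt
80 | 40
After ORDER BY (1 rows):
items.qty | max_amt
80 | 40

== RESULT ==
items.qty | max_amt
80 | 40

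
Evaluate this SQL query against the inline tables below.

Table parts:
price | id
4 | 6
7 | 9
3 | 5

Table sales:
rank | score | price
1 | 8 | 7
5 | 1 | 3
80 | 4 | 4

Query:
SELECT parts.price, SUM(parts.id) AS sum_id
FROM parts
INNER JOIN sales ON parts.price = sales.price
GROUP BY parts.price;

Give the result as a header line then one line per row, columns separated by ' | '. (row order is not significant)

== RESULT ==
parts.price | sum_id
4 | 6
7 | 9
3 | 5

Derivation:
After JOIN sales (3 rows):
parts.price | parts.id | sales.rank | sales.score | sales.price
4 | 6 | 80 | 4 | 4
7 | 9 | 1 | 8 | 7
3 | 5 | 5 | 1 | 3
After GROUP BY (3 rows):
parts.price | sum_id
4 | 6
7 | 9
3 | 5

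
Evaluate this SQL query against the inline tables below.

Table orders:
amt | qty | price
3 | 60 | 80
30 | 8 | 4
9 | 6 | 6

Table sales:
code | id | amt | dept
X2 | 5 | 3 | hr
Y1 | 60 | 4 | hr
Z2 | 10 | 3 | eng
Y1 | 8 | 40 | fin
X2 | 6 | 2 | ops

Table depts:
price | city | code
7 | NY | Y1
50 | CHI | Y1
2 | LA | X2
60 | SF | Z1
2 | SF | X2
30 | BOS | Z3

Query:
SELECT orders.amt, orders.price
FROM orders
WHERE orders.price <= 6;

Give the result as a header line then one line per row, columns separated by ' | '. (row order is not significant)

After WHERE (2 rows):
orders.amt | orders.qty | orders.price
30 | 8 | 4
9 | 6 | 6
After SELECT (2 rows):
orders.amt | orders.price
30 | 4
9 | 6

== RESULT ==
orders.amt | orders.price
30 | 4
9 | 6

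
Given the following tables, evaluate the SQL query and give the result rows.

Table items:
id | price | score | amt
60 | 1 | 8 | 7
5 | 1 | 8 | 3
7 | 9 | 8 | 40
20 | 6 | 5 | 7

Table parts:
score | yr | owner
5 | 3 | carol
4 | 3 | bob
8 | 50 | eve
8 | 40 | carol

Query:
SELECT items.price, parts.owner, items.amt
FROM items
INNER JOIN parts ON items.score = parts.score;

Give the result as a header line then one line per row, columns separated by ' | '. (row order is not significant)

== RESULT ==
items.price | parts.owner | items.amt
1 | eve | 7
1 | carol | 7
1 | eve | 3
1 | carol | 3
9 | eve | 40
9 | carol | 40
6 | carol | 7

Derivation:
After JOIN parts (7 rows):
items.id | items.price | items.score | items.amt | parts.score | parts.yr | parts.owner
60 | 1 | 8 | 7 | 8 | 50 | eve
60 | 1 | 8 | 7 | 8 | 40 | carol
5 | 1 | 8 | 3 | 8 | 50 | eve
5 | 1 | 8 | 3 | 8 | 40 | carol
7 | 9 | 8 | 40 | 8 | 50 | eve
7 | 9 | 8 | 40 | 8 | 40 | carol
20 | 6 | 5 | 7 | 5 | 3 | carol
After SELECT (7 rows):
items.price | parts.owner | items.amt
1 | eve | 7
1 | carol | 7
1 | eve | 3
1 | carol | 3
9 | eve | 40
9 | carol | 40
6 | carol | 7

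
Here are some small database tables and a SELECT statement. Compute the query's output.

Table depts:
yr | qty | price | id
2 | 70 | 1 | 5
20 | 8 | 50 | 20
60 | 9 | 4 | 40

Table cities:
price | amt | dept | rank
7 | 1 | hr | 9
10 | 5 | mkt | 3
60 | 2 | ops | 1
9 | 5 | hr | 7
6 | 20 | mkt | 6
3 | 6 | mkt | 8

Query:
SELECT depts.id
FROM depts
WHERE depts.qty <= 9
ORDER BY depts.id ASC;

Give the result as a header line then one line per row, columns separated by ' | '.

After WHERE (2 rows):
depts.yr | depts.qty | depts.price | depts.id
20 | 8 | 50 | 20
60 | 9 | 4 | 40
After SELECT (2 rows):
depts.id
20
40
After ORDER BY (2 rows):
depts.id
20
40

== RESULT ==
depts.id
20
40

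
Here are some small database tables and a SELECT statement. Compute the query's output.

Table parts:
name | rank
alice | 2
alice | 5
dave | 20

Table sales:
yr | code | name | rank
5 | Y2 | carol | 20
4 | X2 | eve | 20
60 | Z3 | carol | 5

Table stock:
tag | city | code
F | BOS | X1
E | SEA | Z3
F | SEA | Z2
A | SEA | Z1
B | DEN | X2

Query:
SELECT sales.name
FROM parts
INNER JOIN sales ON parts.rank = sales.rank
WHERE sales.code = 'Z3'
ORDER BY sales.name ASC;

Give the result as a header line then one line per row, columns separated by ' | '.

After JOIN sales (3 rows):
parts.name | parts.rank | sales.yr | sales.code | sales.name | sales.rank
alice | 5 | 60 | Z3 | carol | 5
dave | 20 | 5 | Y2 | carol | 20
dave | 20 | 4 | X2 | eve | 20
After WHERE (1 rows):
parts.name | parts.rank | sales.yr | sales.code | sales.name | sales.rank
alice | 5 | 60 | Z3 | carol | 5
After SELECT (1 rows):
sales.name
carol
After ORDER BY (1 rows):
sales.name
carol

== RESULT ==
sales.name
carol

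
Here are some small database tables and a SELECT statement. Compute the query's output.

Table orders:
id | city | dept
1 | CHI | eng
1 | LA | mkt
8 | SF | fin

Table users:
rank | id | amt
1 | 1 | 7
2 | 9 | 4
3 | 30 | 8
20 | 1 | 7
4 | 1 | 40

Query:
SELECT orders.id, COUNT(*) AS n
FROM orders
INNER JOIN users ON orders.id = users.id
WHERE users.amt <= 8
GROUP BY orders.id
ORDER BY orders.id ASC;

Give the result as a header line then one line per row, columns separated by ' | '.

== RESULT ==
orders.id | n
1 | 4

Derivation:
After JOIN users (6 rows):
orders.id | orders.city | orders.dept | users.rank | users.id | users.amt
1 | CHI | eng | 1 | 1 | 7
1 | CHI | eng | 20 | 1 | 7
1 | CHI | eng | 4 | 1 | 40
1 | LA | mkt | 1 | 1 | 7
1 | LA | mkt | 20 | 1 | 7
1 | LA | mkt | 4 | 1 | 40
After WHERE (4 rows):
orders.id | orders.city | orders.dept | users.rank | users.id | users.amt
1 | CHI | eng | 1 | 1 | 7
1 | CHI | eng | 20 | 1 | 7
1 | LA | mkt | 1 | 1 | 7
1 | LA | mkt | 20 | 1 | 7
After GROUP BY (1 rows):
orders.id | n
1 | 4
After ORDER BY (1 rows):
orders.id | n
1 | 4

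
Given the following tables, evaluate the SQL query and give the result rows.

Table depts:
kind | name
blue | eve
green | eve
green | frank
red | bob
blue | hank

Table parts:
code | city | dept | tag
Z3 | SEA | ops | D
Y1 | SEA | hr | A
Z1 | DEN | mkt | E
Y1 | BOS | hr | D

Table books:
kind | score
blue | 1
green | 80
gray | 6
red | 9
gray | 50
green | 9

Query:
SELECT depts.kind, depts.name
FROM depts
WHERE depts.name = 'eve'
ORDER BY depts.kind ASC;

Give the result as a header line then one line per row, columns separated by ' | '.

After WHERE (2 rows):
depts.kind | depts.name
blue | eve
green | eve
After SELECT (2 rows):
depts.kind | depts.name
blue | eve
green | eve
After ORDER BY (2 rows):
depts.kind | depts.name
blue | eve
green | eve

== RESULT ==
depts.kind | depts.name
blue | eve
green | eve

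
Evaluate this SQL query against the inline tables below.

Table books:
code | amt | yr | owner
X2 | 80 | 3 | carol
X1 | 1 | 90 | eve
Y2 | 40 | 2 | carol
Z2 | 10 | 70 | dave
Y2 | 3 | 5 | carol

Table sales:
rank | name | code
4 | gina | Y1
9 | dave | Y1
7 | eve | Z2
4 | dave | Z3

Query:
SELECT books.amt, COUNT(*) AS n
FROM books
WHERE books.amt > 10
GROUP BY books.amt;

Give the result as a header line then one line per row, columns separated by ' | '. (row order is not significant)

After WHERE (2 rows):
books.code | books.amt | books.yr | books.owner
X2 | 80 | 3 | carol
Y2 | 40 | 2 | carol
After GROUP BY (2 rows):
books.amt | n
80 | 1
40 | 1

== RESULT ==
books.amt | n
80 | 1
40 | 1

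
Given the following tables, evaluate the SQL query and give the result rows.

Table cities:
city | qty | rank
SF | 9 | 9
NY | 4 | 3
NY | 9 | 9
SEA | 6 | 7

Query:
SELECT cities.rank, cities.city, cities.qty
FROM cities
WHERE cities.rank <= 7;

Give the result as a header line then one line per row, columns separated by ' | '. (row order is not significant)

After WHERE (2 rows):
cities.city | cities.qty | cities.rank
NY | 4 | 3
SEA | 6 | 7
After SELECT (2 rows):
cities.rank | cities.city | cities.qty
3 | NY | 4
7 | SEA | 6

== RESULT ==
cities.rank | cities.city | cities.qty
3 | NY | 4
7 | SEA | 6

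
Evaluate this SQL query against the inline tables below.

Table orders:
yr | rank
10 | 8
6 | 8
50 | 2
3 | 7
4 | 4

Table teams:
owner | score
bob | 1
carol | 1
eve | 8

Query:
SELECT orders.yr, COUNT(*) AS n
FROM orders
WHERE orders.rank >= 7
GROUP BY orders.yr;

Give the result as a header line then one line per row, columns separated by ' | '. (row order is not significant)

== RESULT ==
orders.yr | n
10 | 1
6 | 1
3 | 1

Derivation:
After WHERE (3 rows):
orders.yr | orders.rank
10 | 8
6 | 8
3 | 7
After GROUP BY (3 rows):
orders.yr | n
10 | 1
6 | 1
3 | 1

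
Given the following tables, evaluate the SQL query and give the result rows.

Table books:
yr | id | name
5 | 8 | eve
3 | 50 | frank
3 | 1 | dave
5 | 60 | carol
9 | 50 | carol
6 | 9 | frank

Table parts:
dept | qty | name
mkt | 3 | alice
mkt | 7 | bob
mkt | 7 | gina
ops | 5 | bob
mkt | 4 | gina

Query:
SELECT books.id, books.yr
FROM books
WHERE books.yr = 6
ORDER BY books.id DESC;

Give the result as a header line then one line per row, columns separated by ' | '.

After WHERE (1 rows):
books.yr | books.id | books.name
6 | 9 | frank
After SELECT (1 rows):
books.id | books.yr
9 | 6
After ORDER BY (1 rows):
books.id | books.yr
9 | 6

== RESULT ==
books.id | books.yr
9 | 6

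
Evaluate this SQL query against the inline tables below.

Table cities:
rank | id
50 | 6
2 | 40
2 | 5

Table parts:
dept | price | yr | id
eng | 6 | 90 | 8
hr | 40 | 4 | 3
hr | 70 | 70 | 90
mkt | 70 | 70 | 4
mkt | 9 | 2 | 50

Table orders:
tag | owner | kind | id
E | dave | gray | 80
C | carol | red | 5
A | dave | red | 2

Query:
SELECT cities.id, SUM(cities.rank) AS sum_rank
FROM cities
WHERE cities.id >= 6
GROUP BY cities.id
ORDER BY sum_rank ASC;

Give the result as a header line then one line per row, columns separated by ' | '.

== RESULT ==
cities.id | sum_rank
40 | 2
6 | 50

Derivation:
After WHERE (2 rows):
cities.rank | cities.id
50 | 6
2 | 40
After GROUP BY (2 rows):
cities.id | sum_rank
6 | 50
40 | 2
After ORDER BY (2 rows):
cities.id | sum_rank
40 | 2
6 | 50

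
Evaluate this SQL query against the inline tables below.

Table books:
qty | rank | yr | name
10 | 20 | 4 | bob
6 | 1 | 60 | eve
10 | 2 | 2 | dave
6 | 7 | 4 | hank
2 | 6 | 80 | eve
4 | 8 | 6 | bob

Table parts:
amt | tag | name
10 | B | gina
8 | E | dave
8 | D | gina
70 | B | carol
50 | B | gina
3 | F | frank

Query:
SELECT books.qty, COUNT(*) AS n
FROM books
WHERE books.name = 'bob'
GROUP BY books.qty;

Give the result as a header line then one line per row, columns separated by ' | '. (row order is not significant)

== RESULT ==
books.qty | n
10 | 1
4 | 1

Derivation:
After WHERE (2 rows):
books.qty | books.rank | books.yr | books.name
10 | 20 | 4 | bob
4 | 8 | 6 | bob
After GROUP BY (2 rows):
books.qty | n
10 | 1
4 | 1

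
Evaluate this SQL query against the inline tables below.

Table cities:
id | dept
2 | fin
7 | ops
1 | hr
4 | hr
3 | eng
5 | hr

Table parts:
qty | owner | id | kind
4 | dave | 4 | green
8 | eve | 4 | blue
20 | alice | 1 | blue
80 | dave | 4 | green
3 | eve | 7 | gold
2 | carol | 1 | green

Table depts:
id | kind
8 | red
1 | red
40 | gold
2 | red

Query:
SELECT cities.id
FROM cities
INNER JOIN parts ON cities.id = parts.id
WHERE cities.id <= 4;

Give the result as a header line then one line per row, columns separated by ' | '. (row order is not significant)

== RESULT ==
cities.id
1
1
4
4
4

Derivation:
After JOIN parts (6 rows):
cities.id | cities.dept | parts.qty | parts.owner | parts.id | parts.kind
7 | ops | 3 | eve | 7 | gold
1 | hr | 20 | alice | 1 | blue
1 | hr | 2 | carol | 1 | green
4 | hr | 4 | dave | 4 | green
4 | hr | 8 | eve | 4 | blue
4 | hr | 80 | dave | 4 | green
After WHERE (5 rows):
cities.id | cities.dept | parts.qty | parts.owner | parts.id | parts.kind
1 | hr | 20 | alice | 1 | blue
1 | hr | 2 | carol | 1 | green
4 | hr | 4 | dave | 4 | green
4 | hr | 8 | eve | 4 | blue
4 | hr | 80 | dave | 4 | green
After SELECT (5 rows):
cities.id
1
1
4
4
4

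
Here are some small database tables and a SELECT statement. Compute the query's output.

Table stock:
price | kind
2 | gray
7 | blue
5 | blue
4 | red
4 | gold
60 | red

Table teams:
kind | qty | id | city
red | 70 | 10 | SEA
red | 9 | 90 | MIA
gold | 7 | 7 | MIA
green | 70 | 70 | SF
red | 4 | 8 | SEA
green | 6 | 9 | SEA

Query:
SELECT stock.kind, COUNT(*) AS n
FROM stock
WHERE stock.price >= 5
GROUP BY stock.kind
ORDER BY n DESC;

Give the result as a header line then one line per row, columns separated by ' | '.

== RESULT ==
stock.kind | n
blue | 2
red | 1

Derivation:
After WHERE (3 rows):
stock.price | stock.kind
7 | blue
5 | blue
60 | red
After GROUP BY (2 rows):
stock.kind | n
blue | 2
red | 1
After ORDER BY (2 rows):
stock.kind | n
blue | 2
red | 1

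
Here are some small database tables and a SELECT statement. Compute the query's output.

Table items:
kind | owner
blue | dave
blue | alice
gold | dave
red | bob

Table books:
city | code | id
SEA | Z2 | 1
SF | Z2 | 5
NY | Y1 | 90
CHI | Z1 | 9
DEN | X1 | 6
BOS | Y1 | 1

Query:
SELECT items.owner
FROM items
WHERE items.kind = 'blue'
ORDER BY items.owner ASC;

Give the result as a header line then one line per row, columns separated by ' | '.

== RESULT ==
items.owner
alice
dave

Derivation:
After WHERE (2 rows):
items.kind | items.owner
blue | dave
blue | alice
After SELECT (2 rows):
items.owner
dave
alice
After ORDER BY (2 rows):
items.owner
alice
dave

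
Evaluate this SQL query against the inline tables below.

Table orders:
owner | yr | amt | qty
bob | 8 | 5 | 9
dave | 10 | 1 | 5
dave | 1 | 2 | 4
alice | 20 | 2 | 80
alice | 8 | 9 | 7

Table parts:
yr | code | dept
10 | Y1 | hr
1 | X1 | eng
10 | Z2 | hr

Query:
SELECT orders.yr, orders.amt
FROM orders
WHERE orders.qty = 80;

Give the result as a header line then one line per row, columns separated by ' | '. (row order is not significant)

== RESULT ==
orders.yr | orders.amt
20 | 2

Derivation:
After WHERE (1 rows):
orders.owner | orders.yr | orders.amt | orders.qty
alice | 20 | 2 | 80
After SELECT (1 rows):
orders.yr | orders.amt
20 | 2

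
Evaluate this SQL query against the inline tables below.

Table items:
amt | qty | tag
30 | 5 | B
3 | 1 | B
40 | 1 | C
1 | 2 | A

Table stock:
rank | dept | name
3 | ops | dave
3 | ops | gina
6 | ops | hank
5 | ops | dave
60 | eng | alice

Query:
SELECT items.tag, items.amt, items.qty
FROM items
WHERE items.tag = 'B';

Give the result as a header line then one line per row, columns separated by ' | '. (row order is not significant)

After WHERE (2 rows):
items.amt | items.qty | items.tag
30 | 5 | B
3 | 1 | B
After SELECT (2 rows):
items.tag | items.amt | items.qty
B | 30 | 5
B | 3 | 1

== RESULT ==
items.tag | items.amt | items.qty
B | 30 | 5
B | 3 | 1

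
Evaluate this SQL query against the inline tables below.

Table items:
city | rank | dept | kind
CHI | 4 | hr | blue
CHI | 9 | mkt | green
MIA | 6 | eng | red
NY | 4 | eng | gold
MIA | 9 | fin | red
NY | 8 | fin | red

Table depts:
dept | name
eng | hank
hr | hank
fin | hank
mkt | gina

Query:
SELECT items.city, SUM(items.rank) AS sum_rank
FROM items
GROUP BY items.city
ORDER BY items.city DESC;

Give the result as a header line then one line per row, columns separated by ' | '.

After GROUP BY (3 rows):
items.city | sum_rank
CHI | 13
MIA | 15
NY | 12
After ORDER BY (3 rows):
items.city | sum_rank
NY | 12
MIA | 15
CHI | 13

== RESULT ==
items.city | sum_rank
NY | 12
MIA | 15
CHI | 13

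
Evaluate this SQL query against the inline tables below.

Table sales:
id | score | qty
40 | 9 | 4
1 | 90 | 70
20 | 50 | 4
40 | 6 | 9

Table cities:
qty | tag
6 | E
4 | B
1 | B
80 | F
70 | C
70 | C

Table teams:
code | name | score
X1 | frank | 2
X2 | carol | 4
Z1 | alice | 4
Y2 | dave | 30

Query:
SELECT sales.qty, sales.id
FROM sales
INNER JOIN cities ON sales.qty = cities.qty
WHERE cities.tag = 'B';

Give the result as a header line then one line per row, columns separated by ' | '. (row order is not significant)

== RESULT ==
sales.qty | sales.id
4 | 40
4 | 20

Derivation:
After JOIN cities (4 rows):
sales.id | sales.score | sales.qty | cities.qty | cities.tag
40 | 9 | 4 | 4 | B
1 | 90 | 70 | 70 | C
1 | 90 | 70 | 70 | C
20 | 50 | 4 | 4 | B
After WHERE (2 rows):
sales.id | sales.score | sales.qty | cities.qty | cities.tag
40 | 9 | 4 | 4 | B
20 | 50 | 4 | 4 | B
After SELECT (2 rows):
sales.qty | sales.id
4 | 40
4 | 20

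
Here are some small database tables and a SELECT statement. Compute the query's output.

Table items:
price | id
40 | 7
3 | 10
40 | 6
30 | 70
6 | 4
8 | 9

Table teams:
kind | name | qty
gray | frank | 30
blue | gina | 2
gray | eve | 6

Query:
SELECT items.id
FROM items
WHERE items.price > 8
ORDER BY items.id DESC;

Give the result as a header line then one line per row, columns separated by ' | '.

After WHERE (3 rows):
items.price | items.id
40 | 7
40 | 6
30 | 70
After SELECT (3 rows):
items.id
7
6
70
After ORDER BY (3 rows):
items.id
70
7
6

== RESULT ==
items.id
70
7
6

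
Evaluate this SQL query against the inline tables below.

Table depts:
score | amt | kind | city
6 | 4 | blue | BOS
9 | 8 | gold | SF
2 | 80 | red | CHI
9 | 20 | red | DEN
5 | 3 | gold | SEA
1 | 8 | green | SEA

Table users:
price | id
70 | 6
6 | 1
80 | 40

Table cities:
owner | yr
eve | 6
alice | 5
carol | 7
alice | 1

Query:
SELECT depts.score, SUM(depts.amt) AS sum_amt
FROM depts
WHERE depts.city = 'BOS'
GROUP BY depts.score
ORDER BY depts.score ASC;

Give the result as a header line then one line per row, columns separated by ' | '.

After WHERE (1 rows):
depts.score | depts.amt | depts.kind | depts.city
6 | 4 | blue | BOS
After GROUP BY (1 rows):
depts.score | sum_amt
6 | 4
After ORDER BY (1 rows):
depts.score | sum_amt
6 | 4

== RESULT ==
depts.score | sum_amt
6 | 4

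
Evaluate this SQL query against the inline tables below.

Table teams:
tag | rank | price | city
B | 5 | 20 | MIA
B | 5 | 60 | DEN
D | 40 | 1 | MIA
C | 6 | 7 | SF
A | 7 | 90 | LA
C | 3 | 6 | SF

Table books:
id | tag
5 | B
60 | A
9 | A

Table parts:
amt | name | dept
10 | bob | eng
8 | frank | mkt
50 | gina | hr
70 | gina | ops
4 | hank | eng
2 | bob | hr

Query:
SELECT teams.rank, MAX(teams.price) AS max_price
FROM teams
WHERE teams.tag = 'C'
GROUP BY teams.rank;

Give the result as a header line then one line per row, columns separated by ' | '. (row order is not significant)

After WHERE (2 rows):
teams.tag | teams.rank | teams.price | teams.city
C | 6 | 7 | SF
C | 3 | 6 | SF
After GROUP BY (2 rows):
teams.rank | max_price
6 | 7
3 | 6

== RESULT ==
teams.rank | max_price
6 | 7
3 | 6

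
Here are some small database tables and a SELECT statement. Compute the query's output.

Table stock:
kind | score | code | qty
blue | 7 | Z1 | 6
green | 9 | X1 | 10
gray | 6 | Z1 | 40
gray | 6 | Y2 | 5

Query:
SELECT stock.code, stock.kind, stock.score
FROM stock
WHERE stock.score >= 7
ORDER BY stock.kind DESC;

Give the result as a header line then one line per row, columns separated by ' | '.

== RESULT ==
stock.code | stock.kind | stock.score
X1 | green | 9
Z1 | blue | 7

Derivation:
After WHERE (2 rows):
stock.kind | stock.score | stock.code | stock.qty
blue | 7 | Z1 | 6
green | 9 | X1 | 10
After SELECT (2 rows):
stock.code | stock.kind | stock.score
Z1 | blue | 7
X1 | green | 9
After ORDER BY (2 rows):
stock.code | stock.kind | stock.score
X1 | green | 9
Z1 | blue | 7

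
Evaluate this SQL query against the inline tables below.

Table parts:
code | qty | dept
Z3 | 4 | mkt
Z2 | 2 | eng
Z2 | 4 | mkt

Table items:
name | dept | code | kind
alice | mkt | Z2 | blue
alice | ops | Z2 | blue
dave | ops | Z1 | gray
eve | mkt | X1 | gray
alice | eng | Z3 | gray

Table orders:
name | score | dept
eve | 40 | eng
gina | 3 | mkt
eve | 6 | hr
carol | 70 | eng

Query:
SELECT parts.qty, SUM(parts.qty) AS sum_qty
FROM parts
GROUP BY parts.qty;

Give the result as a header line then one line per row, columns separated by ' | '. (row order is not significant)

After GROUP BY (2 rows):
parts.qty | sum_qty
4 | 8
2 | 2

== RESULT ==
parts.qty | sum_qty
4 | 8
2 | 2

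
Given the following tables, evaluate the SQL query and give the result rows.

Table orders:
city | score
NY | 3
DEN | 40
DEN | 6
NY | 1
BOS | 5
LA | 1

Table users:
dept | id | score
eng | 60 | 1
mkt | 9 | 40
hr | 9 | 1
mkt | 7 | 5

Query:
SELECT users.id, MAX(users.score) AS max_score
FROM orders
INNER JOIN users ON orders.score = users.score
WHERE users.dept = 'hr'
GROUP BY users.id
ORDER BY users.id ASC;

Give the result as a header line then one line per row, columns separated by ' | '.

After JOIN users (6 rows):
orders.city | orders.score | users.dept | users.id | users.score
DEN | 40 | mkt | 9 | 40
NY | 1 | eng | 60 | 1
NY | 1 | hr | 9 | 1
BOS | 5 | mkt | 7 | 5
LA | 1 | eng | 60 | 1
LA | 1 | hr | 9 | 1
After WHERE (2 rows):
orders.city | orders.score | users.dept | users.id | users.score
NY | 1 | hr | 9 | 1
LA | 1 | hr | 9 | 1
After GROUP BY (1 rows):
users.id | max_score
9 | 1
After ORDER BY (1 rows):
users.id | max_score
9 | 1

== RESULT ==
users.id | max_score
9 | 1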